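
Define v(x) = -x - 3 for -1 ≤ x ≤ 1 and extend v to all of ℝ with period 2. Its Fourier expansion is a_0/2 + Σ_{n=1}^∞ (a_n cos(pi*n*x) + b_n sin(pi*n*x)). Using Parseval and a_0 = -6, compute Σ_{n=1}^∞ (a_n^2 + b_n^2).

Parseval: a_0^2/2 + Σ_{n≥1} (a_n^2+b_n^2) = ∫_{-1}^{1} v(x)^2 dx = 56/3.
Subtract a_0^2/2 = 18: Σ (a_n^2+b_n^2) = 2/3.

2/3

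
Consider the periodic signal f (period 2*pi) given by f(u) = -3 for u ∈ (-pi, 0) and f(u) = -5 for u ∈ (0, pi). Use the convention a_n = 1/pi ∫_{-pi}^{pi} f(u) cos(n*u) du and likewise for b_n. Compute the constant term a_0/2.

-4

a_0 = 1/pi ∫_{-pi}^{pi} f(u) du = 1/pi · (-8*pi) = -8.
So the constant term a_0/2 = -4.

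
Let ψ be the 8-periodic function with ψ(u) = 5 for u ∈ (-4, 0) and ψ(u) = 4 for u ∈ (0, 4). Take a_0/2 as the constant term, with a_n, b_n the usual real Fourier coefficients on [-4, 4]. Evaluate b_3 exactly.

b_3 = 1/4 ∫_{-4}^{4} ψ(u) sin(3*pi*u/4) du.
Split the integral at the breakpoints.
Directly, an antiderivative of (5) sin(3*pi*u/4) is -20*cos(3*pi*u/4)/(3*pi); evaluating from -4 to 0: ∫_{-4}^{0} (5) sin(3*pi*u/4) du = (-20/(3*pi)) - (20/(3*pi)) = -40/(3*pi).
Directly, an antiderivative of (4) sin(3*pi*u/4) is -16*cos(3*pi*u/4)/(3*pi); evaluating from 0 to 4: ∫_{0}^{4} (4) sin(3*pi*u/4) du = (16/(3*pi)) - (-16/(3*pi)) = 32/(3*pi).
Summing the pieces and multiplying by (1/4) gives b_3 = -2/(3*pi).

-2/(3*pi)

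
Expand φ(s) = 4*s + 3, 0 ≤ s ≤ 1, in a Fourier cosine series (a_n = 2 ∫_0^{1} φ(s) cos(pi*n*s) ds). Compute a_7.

a_7 = 2 ∫_0^{1} (4*s + 3) cos(7*pi*s) ds.
Integrating by parts (boundary term plus one more integral), an antiderivative of (4*s + 3) cos(7*pi*s) is 4*s*sin(7*pi*s)/(7*pi) + 3*sin(7*pi*s)/(7*pi) + 4*cos(7*pi*s)/(49*pi**2); evaluating from 0 to 1: ∫_{0}^{1} (4*s + 3) cos(7*pi*s) ds = (-4/(49*pi**2)) - (4/(49*pi**2)) = -8/(49*pi**2).
Hence a_7 = 2·(-8/(49*pi**2)) = -16/(49*pi**2).

-16/(49*pi**2)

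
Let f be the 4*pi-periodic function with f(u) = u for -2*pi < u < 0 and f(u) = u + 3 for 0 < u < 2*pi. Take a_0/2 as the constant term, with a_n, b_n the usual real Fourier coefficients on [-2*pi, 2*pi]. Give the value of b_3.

2/pi + 4/3

b_3 = (1/(2*pi)) ∫_{-2*pi}^{2*pi} f(u) sin(3*u/2) du.
Split the integral at the breakpoints.
Integrating by parts (boundary term plus one more integral), an antiderivative of (u) sin(3*u/2) is -2*u*cos(3*u/2)/3 + 4*sin(3*u/2)/9; evaluating from -2*pi to 0: ∫_{-2*pi}^{0} (u) sin(3*u/2) du = (0) - (-4*pi/3) = 4*pi/3.
Integrating by parts (boundary term plus one more integral), an antiderivative of (u + 3) sin(3*u/2) is -2*u*cos(3*u/2)/3 + 4*sin(3*u/2)/9 - 2*cos(3*u/2); evaluating from 0 to 2*pi: ∫_{0}^{2*pi} (u + 3) sin(3*u/2) du = (2 + 4*pi/3) - (-2) = 4 + 4*pi/3.
Summing the pieces and multiplying by (1/(2*pi)) gives b_3 = 2/pi + 4/3.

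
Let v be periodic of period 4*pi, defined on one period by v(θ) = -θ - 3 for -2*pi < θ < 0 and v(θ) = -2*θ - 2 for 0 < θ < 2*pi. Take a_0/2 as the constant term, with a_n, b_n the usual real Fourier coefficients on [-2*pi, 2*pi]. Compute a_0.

a_0 = (1/(2*pi)) ∫_{-2*pi}^{2*pi} v(θ) dθ = (1/(2*pi)) · (-2*pi*(pi + 5)) = -5 - pi.

-5 - pi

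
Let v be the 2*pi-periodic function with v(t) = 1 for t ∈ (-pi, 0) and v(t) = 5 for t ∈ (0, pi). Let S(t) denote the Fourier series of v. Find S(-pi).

t = -pi differs from t = pi by -1 full period(s), and the series is 2*pi-periodic.
At t = pi the one-sided limits are v(pi^-) = 5 and v(pi^+) = 1.
By Dirichlet's theorem the series converges to their average, [(5) + (1)]/2 = 3.

3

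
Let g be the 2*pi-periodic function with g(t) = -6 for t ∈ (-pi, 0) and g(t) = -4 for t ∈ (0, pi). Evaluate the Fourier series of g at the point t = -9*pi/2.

-6

t = -9*pi/2 differs from t = -pi/2 by -2 full period(s), and the series is 2*pi-periodic.
g is continuous at t = -pi/2 with value -6, so the series converges to -6 there.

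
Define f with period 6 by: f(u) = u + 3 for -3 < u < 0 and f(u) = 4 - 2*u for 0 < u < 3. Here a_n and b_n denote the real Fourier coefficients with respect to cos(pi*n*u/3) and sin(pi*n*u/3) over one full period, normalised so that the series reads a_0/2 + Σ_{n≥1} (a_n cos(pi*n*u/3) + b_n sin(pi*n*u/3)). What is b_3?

-1/(3*pi)

b_3 = 1/3 ∫_{-3}^{3} f(u) sin(pi*u) du.
Split the integral at the breakpoints.
Integrating by parts (boundary term plus one more integral), an antiderivative of (u + 3) sin(pi*u) is -u*cos(pi*u)/pi + sin(pi*u)/pi**2 - 3*cos(pi*u)/pi; evaluating from -3 to 0: ∫_{-3}^{0} (u + 3) sin(pi*u) du = (-3/pi) - (0) = -3/pi.
Integrating by parts (boundary term plus one more integral), an antiderivative of (4 - 2*u) sin(pi*u) is 2*u*cos(pi*u)/pi - 2*sin(pi*u)/pi**2 - 4*cos(pi*u)/pi; evaluating from 0 to 3: ∫_{0}^{3} (4 - 2*u) sin(pi*u) du = (-2/pi) - (-4/pi) = 2/pi.
Summing the pieces and multiplying by (1/3) gives b_3 = -1/(3*pi).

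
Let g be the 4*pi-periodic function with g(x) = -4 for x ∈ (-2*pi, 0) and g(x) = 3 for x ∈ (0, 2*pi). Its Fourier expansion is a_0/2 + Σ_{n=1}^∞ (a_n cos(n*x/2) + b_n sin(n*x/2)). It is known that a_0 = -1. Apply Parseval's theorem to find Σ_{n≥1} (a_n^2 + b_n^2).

49/2

Parseval: a_0^2/2 + Σ_{n≥1} (a_n^2+b_n^2) = (1/(2*pi)) ∫_{-2*pi}^{2*pi} g(x)^2 dx = 25.
Subtract a_0^2/2 = 1/2: Σ (a_n^2+b_n^2) = 49/2.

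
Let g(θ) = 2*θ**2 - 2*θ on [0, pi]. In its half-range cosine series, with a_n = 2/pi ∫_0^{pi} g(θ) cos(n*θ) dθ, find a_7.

8*(1 - pi)/(49*pi)

a_7 = 2/pi ∫_0^{pi} (2*θ**2 - 2*θ) cos(7*θ) dθ.
Integrating by parts twice (tabular method), an antiderivative of (2*θ**2 - 2*θ) cos(7*θ) is 2*θ**2*sin(7*θ)/7 - 2*θ*sin(7*θ)/7 + 4*θ*cos(7*θ)/49 - 4*sin(7*θ)/343 - 2*cos(7*θ)/49; evaluating from 0 to pi: ∫_{0}^{pi} (2*θ**2 - 2*θ) cos(7*θ) dθ = (2/49 - 4*pi/49) - (-2/49) = 4/49 - 4*pi/49.
Hence a_7 = (2/pi)·(4/49 - 4*pi/49) = 8*(1 - pi)/(49*pi).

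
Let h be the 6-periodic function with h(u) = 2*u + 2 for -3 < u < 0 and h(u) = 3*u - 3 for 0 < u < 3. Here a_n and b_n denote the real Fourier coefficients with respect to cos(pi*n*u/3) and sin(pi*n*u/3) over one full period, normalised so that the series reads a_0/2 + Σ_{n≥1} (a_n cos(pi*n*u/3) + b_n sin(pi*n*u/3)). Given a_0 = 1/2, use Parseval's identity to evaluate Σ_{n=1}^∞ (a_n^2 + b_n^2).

103/8

Parseval: a_0^2/2 + Σ_{n≥1} (a_n^2+b_n^2) = 1/3 ∫_{-3}^{3} h(u)^2 du = 13.
Subtract a_0^2/2 = 1/8: Σ (a_n^2+b_n^2) = 103/8.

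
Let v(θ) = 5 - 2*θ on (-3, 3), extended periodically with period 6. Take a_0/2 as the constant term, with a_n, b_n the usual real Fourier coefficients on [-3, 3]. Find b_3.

b_3 = 1/3 ∫_{-3}^{3} v(θ) sin(pi*θ) dθ.
Integrating by parts (boundary term plus one more integral), an antiderivative of (5 - 2*θ) sin(pi*θ) is 2*θ*cos(pi*θ)/pi - 2*sin(pi*θ)/pi**2 - 5*cos(pi*θ)/pi; evaluating from -3 to 3: ∫_{-3}^{3} (5 - 2*θ) sin(pi*θ) dθ = (-1/pi) - (11/pi) = -12/pi.
Hence b_3 = (1/3)·(-12/pi) = -4/pi.

-4/pi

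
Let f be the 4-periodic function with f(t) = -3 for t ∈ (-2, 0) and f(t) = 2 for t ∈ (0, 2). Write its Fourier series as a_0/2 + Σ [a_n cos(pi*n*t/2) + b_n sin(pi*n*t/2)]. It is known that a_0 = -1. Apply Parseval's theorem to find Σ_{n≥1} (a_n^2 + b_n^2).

Parseval: a_0^2/2 + Σ_{n≥1} (a_n^2+b_n^2) = 1/2 ∫_{-2}^{2} f(t)^2 dt = 13.
Subtract a_0^2/2 = 1/2: Σ (a_n^2+b_n^2) = 25/2.

25/2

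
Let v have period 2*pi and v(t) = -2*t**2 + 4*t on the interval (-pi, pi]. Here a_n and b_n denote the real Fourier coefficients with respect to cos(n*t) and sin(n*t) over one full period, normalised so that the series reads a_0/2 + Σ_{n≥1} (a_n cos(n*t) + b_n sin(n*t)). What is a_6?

-2/9

a_6 = 1/pi ∫_{-pi}^{pi} v(t) cos(6*t) dt.
Integrating by parts twice (tabular method), an antiderivative of (-2*t**2 + 4*t) cos(6*t) is -t**2*sin(6*t)/3 + 2*t*sin(6*t)/3 - t*cos(6*t)/9 + sin(6*t)/54 + cos(6*t)/9; evaluating from -pi to pi: ∫_{-pi}^{pi} (-2*t**2 + 4*t) cos(6*t) dt = (1/9 - pi/9) - (1/9 + pi/9) = -2*pi/9.
Hence a_6 = (1/pi)·(-2*pi/9) = -2/9.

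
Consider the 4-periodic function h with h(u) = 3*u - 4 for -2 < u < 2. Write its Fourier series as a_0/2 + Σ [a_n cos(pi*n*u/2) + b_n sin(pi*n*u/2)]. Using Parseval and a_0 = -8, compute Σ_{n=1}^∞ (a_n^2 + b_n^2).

24

Parseval: a_0^2/2 + Σ_{n≥1} (a_n^2+b_n^2) = 1/2 ∫_{-2}^{2} h(u)^2 du = 56.
Subtract a_0^2/2 = 32: Σ (a_n^2+b_n^2) = 24.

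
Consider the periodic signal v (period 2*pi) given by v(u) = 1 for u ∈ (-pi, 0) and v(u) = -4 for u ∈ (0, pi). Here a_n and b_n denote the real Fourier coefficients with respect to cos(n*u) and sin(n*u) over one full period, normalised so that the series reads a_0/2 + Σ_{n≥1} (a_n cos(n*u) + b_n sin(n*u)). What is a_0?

a_0 = 1/pi ∫_{-pi}^{pi} v(u) du = 1/pi · (-3*pi) = -3.

-3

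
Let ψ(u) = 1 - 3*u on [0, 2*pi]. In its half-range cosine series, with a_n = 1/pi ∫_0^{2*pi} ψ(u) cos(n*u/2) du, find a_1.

a_1 = 1/pi ∫_0^{2*pi} (1 - 3*u) cos(u/2) du.
Integrating by parts (boundary term plus one more integral), an antiderivative of (1 - 3*u) cos(u/2) is -6*u*sin(u/2) + 2*sin(u/2) - 12*cos(u/2); evaluating from 0 to 2*pi: ∫_{0}^{2*pi} (1 - 3*u) cos(u/2) du = (12) - (-12) = 24.
Hence a_1 = (1/pi)·(24) = 24/pi.

24/pi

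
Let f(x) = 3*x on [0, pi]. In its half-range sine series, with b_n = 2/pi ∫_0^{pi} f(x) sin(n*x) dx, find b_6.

b_6 = 2/pi ∫_0^{pi} (3*x) sin(6*x) dx.
Integrating by parts (boundary term plus one more integral), an antiderivative of (3*x) sin(6*x) is -x*cos(6*x)/2 + sin(6*x)/12; evaluating from 0 to pi: ∫_{0}^{pi} (3*x) sin(6*x) dx = (-pi/2) - (0) = -pi/2.
Hence b_6 = (2/pi)·(-pi/2) = -1.

-1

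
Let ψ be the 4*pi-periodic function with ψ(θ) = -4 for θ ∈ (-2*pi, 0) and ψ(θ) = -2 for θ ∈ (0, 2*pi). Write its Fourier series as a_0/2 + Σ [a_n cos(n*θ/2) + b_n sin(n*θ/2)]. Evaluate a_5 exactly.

0

a_5 = (1/(2*pi)) ∫_{-2*pi}^{2*pi} ψ(θ) cos(5*θ/2) dθ.
Split the integral at the breakpoints.
Directly, an antiderivative of (-4) cos(5*θ/2) is -8*sin(5*θ/2)/5; evaluating from -2*pi to 0: ∫_{-2*pi}^{0} (-4) cos(5*θ/2) dθ = (0) - (0) = 0.
Directly, an antiderivative of (-2) cos(5*θ/2) is -4*sin(5*θ/2)/5; evaluating from 0 to 2*pi: ∫_{0}^{2*pi} (-2) cos(5*θ/2) dθ = (0) - (0) = 0.
Summing the pieces and multiplying by (1/(2*pi)) gives a_5 = 0.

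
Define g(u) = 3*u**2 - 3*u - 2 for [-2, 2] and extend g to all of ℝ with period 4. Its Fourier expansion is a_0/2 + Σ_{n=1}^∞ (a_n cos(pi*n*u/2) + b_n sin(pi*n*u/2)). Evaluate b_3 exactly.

b_3 = 1/2 ∫_{-2}^{2} g(u) sin(3*pi*u/2) du.
Integrating by parts twice (tabular method), an antiderivative of (3*u**2 - 3*u - 2) sin(3*pi*u/2) is -2*u**2*cos(3*pi*u/2)/pi + 8*u*sin(3*pi*u/2)/(3*pi**2) + 2*u*cos(3*pi*u/2)/pi - 4*sin(3*pi*u/2)/(3*pi**2) + 16*cos(3*pi*u/2)/(9*pi**3) + 4*cos(3*pi*u/2)/(3*pi); evaluating from -2 to 2: ∫_{-2}^{2} (3*u**2 - 3*u - 2) sin(3*pi*u/2) du = (8*(-2 + 3*pi**2)/(9*pi**3)) - (16*(-1 + 6*pi**2)/(9*pi**3)) = -8/pi.
Hence b_3 = (1/2)·(-8/pi) = -4/pi.

-4/pi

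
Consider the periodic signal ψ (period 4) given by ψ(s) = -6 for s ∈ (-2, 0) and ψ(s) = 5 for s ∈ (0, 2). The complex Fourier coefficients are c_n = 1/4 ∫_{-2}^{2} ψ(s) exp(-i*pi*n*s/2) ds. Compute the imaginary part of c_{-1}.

Since ψ is real-valued, Im(c_{-1}) = -1/4 ∫_{-2}^{2} ψ(s) sin(-pi*s/2) ds = b_{1}/2.
Split the integral at the breakpoints.
Directly, an antiderivative of (-6) sin(-pi*s/2) is -12*cos(pi*s/2)/pi; evaluating from -2 to 0: ∫_{-2}^{0} (-6) sin(-pi*s/2) ds = (-12/pi) - (12/pi) = -24/pi.
Directly, an antiderivative of (5) sin(-pi*s/2) is 10*cos(pi*s/2)/pi; evaluating from 0 to 2: ∫_{0}^{2} (5) sin(-pi*s/2) ds = (-10/pi) - (10/pi) = -20/pi.
So ∫_{-2}^{2} ψ(s) sin(-pi*s/2) ds = -44/pi.
Hence Im(c_{-1}) = (-1/4)·(-44/pi) = 11/pi.

11/pi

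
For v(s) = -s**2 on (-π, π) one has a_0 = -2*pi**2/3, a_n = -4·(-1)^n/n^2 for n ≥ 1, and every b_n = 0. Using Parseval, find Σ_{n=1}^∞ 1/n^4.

Parseval: a_0^2/2 + Σ a_n^2 = (1/π) ∫_{-π}^{π} v(s)^2 ds = 2*pi**4/5.
Subtract a_0^2/2 = 2*pi**4/9: Σ a_n^2 = 8*pi**4/45.
Since a_n^2 = 16/n^4, Σ 1/n^4 = pi**4/90.

pi**4/90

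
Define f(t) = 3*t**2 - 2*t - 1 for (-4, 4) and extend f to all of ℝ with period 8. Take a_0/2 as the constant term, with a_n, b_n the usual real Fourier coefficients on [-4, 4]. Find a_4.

a_4 = 1/4 ∫_{-4}^{4} f(t) cos(pi*t) dt.
Integrating by parts twice (tabular method), an antiderivative of (3*t**2 - 2*t - 1) cos(pi*t) is 3*t**2*sin(pi*t)/pi - 2*t*sin(pi*t)/pi + 6*t*cos(pi*t)/pi**2 - sin(pi*t)/pi - 6*sin(pi*t)/pi**3 - 2*cos(pi*t)/pi**2; evaluating from -4 to 4: ∫_{-4}^{4} (3*t**2 - 2*t - 1) cos(pi*t) dt = (22/pi**2) - (-26/pi**2) = 48/pi**2.
Hence a_4 = (1/4)·(48/pi**2) = 12/pi**2.

12/pi**2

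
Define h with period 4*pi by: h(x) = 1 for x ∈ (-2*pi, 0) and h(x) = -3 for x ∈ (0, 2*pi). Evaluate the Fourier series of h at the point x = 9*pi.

x = 9*pi differs from x = pi by 2 full period(s), and the series is 4*pi-periodic.
h is continuous at x = pi with value -3, so the series converges to -3 there.

-3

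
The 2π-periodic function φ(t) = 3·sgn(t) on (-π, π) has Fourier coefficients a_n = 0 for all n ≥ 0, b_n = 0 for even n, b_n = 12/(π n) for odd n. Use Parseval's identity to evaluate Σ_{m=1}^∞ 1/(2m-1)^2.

Parseval: Σ b_n^2 = (1/π) ∫_{-π}^{π} φ(t)^2 dt = 18.
Only odd n contribute, with b_n^2 = 144/(π^2 n^2), so Σ_{m≥1} 1/(2m-1)^2 = π^2·(18)/144 = pi**2/8.

pi**2/8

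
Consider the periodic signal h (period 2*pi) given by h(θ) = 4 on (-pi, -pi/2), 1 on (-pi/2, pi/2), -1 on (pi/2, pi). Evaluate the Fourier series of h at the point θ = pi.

At θ = pi the one-sided limits are h(pi^-) = -1 and h(pi^+) = 4.
By Dirichlet's theorem the series converges to their average, [(-1) + (4)]/2 = 3/2.

3/2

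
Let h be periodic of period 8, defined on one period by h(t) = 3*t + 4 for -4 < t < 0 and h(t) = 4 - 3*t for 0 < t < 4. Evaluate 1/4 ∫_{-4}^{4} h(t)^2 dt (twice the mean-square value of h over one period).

1/4 ∫_{-4}^{4} h(t)^2 dt = 1/4 · (128) = 32.

32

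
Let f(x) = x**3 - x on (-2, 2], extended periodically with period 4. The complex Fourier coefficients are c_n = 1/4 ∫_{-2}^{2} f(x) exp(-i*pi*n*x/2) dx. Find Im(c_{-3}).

Since f is real-valued, Im(c_{-3}) = -1/4 ∫_{-2}^{2} f(x) sin(-3*pi*x/2) dx = b_{3}/2.
f is odd and sin(-3*pi*x/2) is odd, so the integrand is even: ∫_{-2}^{2} f(x) sin(-3*pi*x/2) dx = 2∫_0^{2} f(x) sin(-3*pi*x/2) dx.
Integrating by parts three times (tabular method), an antiderivative of (x**3 - x) sin(-3*pi*x/2) is 2*x**3*cos(3*pi*x/2)/(3*pi) - 4*x**2*sin(3*pi*x/2)/(3*pi**2) - 2*x*cos(3*pi*x/2)/(3*pi) - 16*x*cos(3*pi*x/2)/(9*pi**3) + 32*sin(3*pi*x/2)/(27*pi**4) + 4*sin(3*pi*x/2)/(9*pi**2); evaluating from 0 to 2: ∫_{0}^{2} (x**3 - x) sin(-3*pi*x/2) dx = (-4/pi + 32/(9*pi**3)) - (0) = -4/pi + 32/(9*pi**3).
So ∫_{-2}^{2} f(x) sin(-3*pi*x/2) dx = -8/pi + 64/(9*pi**3).
Hence Im(c_{-3}) = (-1/4)·(-8/pi + 64/(9*pi**3)) = -16/(9*pi**3) + 2/pi.

-16/(9*pi**3) + 2/pi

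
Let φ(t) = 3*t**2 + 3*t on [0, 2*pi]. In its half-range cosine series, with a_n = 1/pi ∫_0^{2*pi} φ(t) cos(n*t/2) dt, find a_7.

a_7 = 1/pi ∫_0^{2*pi} (3*t**2 + 3*t) cos(7*t/2) dt.
Integrating by parts twice (tabular method), an antiderivative of (3*t**2 + 3*t) cos(7*t/2) is 6*t**2*sin(7*t/2)/7 + 6*t*sin(7*t/2)/7 + 24*t*cos(7*t/2)/49 - 48*sin(7*t/2)/343 + 12*cos(7*t/2)/49; evaluating from 0 to 2*pi: ∫_{0}^{2*pi} (3*t**2 + 3*t) cos(7*t/2) dt = (-48*pi/49 - 12/49) - (12/49) = -48*pi/49 - 24/49.
Hence a_7 = (1/pi)·(-48*pi/49 - 24/49) = 24*(-2*pi - 1)/(49*pi).

24*(-2*pi - 1)/(49*pi)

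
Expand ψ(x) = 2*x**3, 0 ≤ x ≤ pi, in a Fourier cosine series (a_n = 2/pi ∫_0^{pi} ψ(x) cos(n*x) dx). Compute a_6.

pi/3

a_6 = 2/pi ∫_0^{pi} (2*x**3) cos(6*x) dx.
Integrating by parts three times (tabular method), an antiderivative of (2*x**3) cos(6*x) is x**3*sin(6*x)/3 + x**2*cos(6*x)/6 - x*sin(6*x)/18 - cos(6*x)/108; evaluating from 0 to pi: ∫_{0}^{pi} (2*x**3) cos(6*x) dx = (-1/108 + pi**2/6) - (-1/108) = pi**2/6.
Hence a_6 = (2/pi)·(pi**2/6) = pi/3.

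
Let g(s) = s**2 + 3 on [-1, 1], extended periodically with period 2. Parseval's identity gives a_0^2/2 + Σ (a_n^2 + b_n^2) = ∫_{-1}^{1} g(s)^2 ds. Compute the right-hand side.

∫_{-1}^{1} g(s)^2 ds = 112/5.

112/5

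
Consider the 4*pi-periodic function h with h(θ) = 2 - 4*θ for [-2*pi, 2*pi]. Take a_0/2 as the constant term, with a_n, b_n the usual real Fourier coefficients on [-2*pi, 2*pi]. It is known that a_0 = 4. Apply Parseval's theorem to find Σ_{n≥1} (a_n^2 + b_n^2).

Parseval: a_0^2/2 + Σ_{n≥1} (a_n^2+b_n^2) = (1/(2*pi)) ∫_{-2*pi}^{2*pi} h(θ)^2 dθ = 8 + 128*pi**2/3.
Subtract a_0^2/2 = 8: Σ (a_n^2+b_n^2) = 128*pi**2/3.

128*pi**2/3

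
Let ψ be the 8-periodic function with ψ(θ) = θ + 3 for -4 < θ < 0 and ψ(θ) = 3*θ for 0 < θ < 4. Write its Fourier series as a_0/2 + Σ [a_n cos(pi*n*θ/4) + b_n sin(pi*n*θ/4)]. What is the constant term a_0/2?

7/2

a_0 = 1/4 ∫_{-4}^{4} ψ(θ) dθ = 1/4 · (28) = 7.
So the constant term a_0/2 = 7/2.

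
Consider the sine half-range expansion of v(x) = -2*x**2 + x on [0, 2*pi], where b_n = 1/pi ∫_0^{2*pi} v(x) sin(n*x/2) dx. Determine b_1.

b_1 = 1/pi ∫_0^{2*pi} (-2*x**2 + x) sin(x/2) dx.
Integrating by parts twice (tabular method), an antiderivative of (-2*x**2 + x) sin(x/2) is 4*x**2*cos(x/2) - 16*x*sin(x/2) - 2*x*cos(x/2) + 4*sin(x/2) - 32*cos(x/2); evaluating from 0 to 2*pi: ∫_{0}^{2*pi} (-2*x**2 + x) sin(x/2) dx = (-16*pi**2 + 4*pi + 32) - (-32) = -16*pi**2 + 4*pi + 64.
Hence b_1 = (1/pi)·(-16*pi**2 + 4*pi + 64) = -16*pi + 4 + 64/pi.

-16*pi + 4 + 64/pi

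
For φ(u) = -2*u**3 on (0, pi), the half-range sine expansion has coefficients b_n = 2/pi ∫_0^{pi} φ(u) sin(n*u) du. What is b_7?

24/343 - 4*pi**2/7

b_7 = 2/pi ∫_0^{pi} (-2*u**3) sin(7*u) du.
Integrating by parts three times (tabular method), an antiderivative of (-2*u**3) sin(7*u) is 2*u**3*cos(7*u)/7 - 6*u**2*sin(7*u)/49 - 12*u*cos(7*u)/343 + 12*sin(7*u)/2401; evaluating from 0 to pi: ∫_{0}^{pi} (-2*u**3) sin(7*u) du = (2*pi*(6 - 49*pi**2)/343) - (0) = 2*pi*(6 - 49*pi**2)/343.
Hence b_7 = (2/pi)·(2*pi*(6 - 49*pi**2)/343) = 24/343 - 4*pi**2/7.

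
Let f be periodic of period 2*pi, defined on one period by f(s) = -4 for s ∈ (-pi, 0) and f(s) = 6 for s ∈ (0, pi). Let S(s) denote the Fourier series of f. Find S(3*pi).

1

s = 3*pi differs from s = pi by 1 full period(s), and the series is 2*pi-periodic.
At s = pi the one-sided limits are f(pi^-) = 6 and f(pi^+) = -4.
By Dirichlet's theorem the series converges to their average, [(6) + (-4)]/2 = 1.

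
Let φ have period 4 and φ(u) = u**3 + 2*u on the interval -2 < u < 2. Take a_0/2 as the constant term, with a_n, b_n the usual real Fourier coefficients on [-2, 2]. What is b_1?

-96/pi**3 + 24/pi

b_1 = 1/2 ∫_{-2}^{2} φ(u) sin(pi*u/2) du.
φ is odd and sin(pi*u/2) is odd, so the integrand is even and b_1 = ∫_0^{2} φ(u) sin(pi*u/2) du.
Integrating by parts three times (tabular method), an antiderivative of (u**3 + 2*u) sin(pi*u/2) is -2*u**3*cos(pi*u/2)/pi + 12*u**2*sin(pi*u/2)/pi**2 - 4*u*cos(pi*u/2)/pi + 48*u*cos(pi*u/2)/pi**3 - 96*sin(pi*u/2)/pi**4 + 8*sin(pi*u/2)/pi**2; evaluating from 0 to 2: ∫_{0}^{2} (u**3 + 2*u) sin(pi*u/2) du = (-96/pi**3 + 24/pi) - (0) = -96/pi**3 + 24/pi.
Hence b_1 = -96/pi**3 + 24/pi.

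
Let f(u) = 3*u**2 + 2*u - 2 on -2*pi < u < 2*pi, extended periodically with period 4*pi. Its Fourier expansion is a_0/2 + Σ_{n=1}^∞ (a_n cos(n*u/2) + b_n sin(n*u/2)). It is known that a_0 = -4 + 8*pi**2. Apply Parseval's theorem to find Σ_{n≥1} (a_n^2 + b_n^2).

32*pi**2*(5 + 12*pi**2)/15

Parseval: a_0^2/2 + Σ_{n≥1} (a_n^2+b_n^2) = (1/(2*pi)) ∫_{-2*pi}^{2*pi} f(u)^2 du = -64*pi**2/3 + 8 + 288*pi**4/5.
Subtract a_0^2/2 = 8*(1 - 2*pi**2)**2: Σ (a_n^2+b_n^2) = 32*pi**2*(5 + 12*pi**2)/15.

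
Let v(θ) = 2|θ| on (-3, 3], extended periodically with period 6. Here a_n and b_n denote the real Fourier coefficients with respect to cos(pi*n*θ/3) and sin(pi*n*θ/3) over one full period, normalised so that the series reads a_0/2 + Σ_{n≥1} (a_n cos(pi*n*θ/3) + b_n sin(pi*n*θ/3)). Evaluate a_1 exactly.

a_1 = 1/3 ∫_{-3}^{3} v(θ) cos(pi*θ/3) dθ.
v is even and cos(pi*θ/3) is even, so the integrand is even and a_1 = 2/3 ∫_0^{3} v(θ) cos(pi*θ/3) dθ.
Integrating by parts (boundary term plus one more integral), an antiderivative of (2*θ) cos(pi*θ/3) is 6*θ*sin(pi*θ/3)/pi + 18*cos(pi*θ/3)/pi**2; evaluating from 0 to 3: ∫_{0}^{3} (2*θ) cos(pi*θ/3) dθ = (-18/pi**2) - (18/pi**2) = -36/pi**2.
Hence a_1 = (2/3)·(-36/pi**2) = -24/pi**2.

-24/pi**2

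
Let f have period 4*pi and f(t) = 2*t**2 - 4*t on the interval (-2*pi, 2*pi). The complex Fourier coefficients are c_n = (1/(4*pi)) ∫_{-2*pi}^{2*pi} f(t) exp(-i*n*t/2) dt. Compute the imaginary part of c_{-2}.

Since f is real-valued, Im(c_{-2}) = -(1/(4*pi)) ∫_{-2*pi}^{2*pi} f(t) sin(-t) dt = b_{2}/2.
Integrating by parts twice (tabular method), an antiderivative of (2*t**2 - 4*t) sin(-t) is 2*t**2*cos(t) - 4*t*sin(t) - 4*t*cos(t) + 4*sin(t) - 4*cos(t); evaluating from -2*pi to 2*pi: ∫_{-2*pi}^{2*pi} (2*t**2 - 4*t) sin(-t) dt = (-8*pi - 4 + 8*pi**2) - (-4 + 8*pi + 8*pi**2) = -16*pi.
Hence Im(c_{-2}) = (-1/(4*pi))·(-16*pi) = 4.

4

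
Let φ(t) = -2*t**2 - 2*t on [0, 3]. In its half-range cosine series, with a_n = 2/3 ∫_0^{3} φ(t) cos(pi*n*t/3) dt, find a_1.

96/pi**2

a_1 = 2/3 ∫_0^{3} (-2*t**2 - 2*t) cos(pi*t/3) dt.
Integrating by parts twice (tabular method), an antiderivative of (-2*t**2 - 2*t) cos(pi*t/3) is -6*t**2*sin(pi*t/3)/pi - 6*t*sin(pi*t/3)/pi - 36*t*cos(pi*t/3)/pi**2 + 108*sin(pi*t/3)/pi**3 - 18*cos(pi*t/3)/pi**2; evaluating from 0 to 3: ∫_{0}^{3} (-2*t**2 - 2*t) cos(pi*t/3) dt = (126/pi**2) - (-18/pi**2) = 144/pi**2.
Hence a_1 = (2/3)·(144/pi**2) = 96/pi**2.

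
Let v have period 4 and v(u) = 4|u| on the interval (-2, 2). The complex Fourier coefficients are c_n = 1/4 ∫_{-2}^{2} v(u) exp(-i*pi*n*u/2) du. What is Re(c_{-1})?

-16/pi**2

Since v is real-valued, Re(c_{-1}) = 1/4 ∫_{-2}^{2} v(u) cos(-pi*u/2) du = a_{1}/2.
v is even and cos(-pi*u/2) is even, so the integrand is even: ∫_{-2}^{2} v(u) cos(-pi*u/2) du = 2∫_0^{2} v(u) cos(-pi*u/2) du.
Integrating by parts (boundary term plus one more integral), an antiderivative of (4*u) cos(-pi*u/2) is 8*u*sin(pi*u/2)/pi + 16*cos(pi*u/2)/pi**2; evaluating from 0 to 2: ∫_{0}^{2} (4*u) cos(-pi*u/2) du = (-16/pi**2) - (16/pi**2) = -32/pi**2.
So ∫_{-2}^{2} v(u) cos(-pi*u/2) du = -64/pi**2.
Hence Re(c_{-1}) = (1/4)·(-64/pi**2) = -16/pi**2.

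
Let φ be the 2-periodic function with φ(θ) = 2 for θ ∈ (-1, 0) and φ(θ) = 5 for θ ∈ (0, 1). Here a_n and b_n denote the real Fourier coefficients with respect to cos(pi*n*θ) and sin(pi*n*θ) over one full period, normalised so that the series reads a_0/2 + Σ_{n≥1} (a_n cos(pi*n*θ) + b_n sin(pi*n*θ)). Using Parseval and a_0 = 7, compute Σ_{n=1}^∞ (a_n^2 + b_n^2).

9/2

Parseval: a_0^2/2 + Σ_{n≥1} (a_n^2+b_n^2) = ∫_{-1}^{1} φ(θ)^2 dθ = 29.
Subtract a_0^2/2 = 49/2: Σ (a_n^2+b_n^2) = 9/2.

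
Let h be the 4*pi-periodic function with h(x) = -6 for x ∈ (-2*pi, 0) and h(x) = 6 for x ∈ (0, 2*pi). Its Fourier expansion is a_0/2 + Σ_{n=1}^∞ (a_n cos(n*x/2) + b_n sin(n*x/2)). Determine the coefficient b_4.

0

b_4 = (1/(2*pi)) ∫_{-2*pi}^{2*pi} h(x) sin(2*x) dx.
h is odd and sin(2*x) is odd, so the integrand is even and b_4 = 1/pi ∫_0^{2*pi} h(x) sin(2*x) dx.
Directly, an antiderivative of (6) sin(2*x) is -3*cos(2*x); evaluating from 0 to 2*pi: ∫_{0}^{2*pi} (6) sin(2*x) dx = (-3) - (-3) = 0.
Hence b_4 = (1/pi)·(0) = 0.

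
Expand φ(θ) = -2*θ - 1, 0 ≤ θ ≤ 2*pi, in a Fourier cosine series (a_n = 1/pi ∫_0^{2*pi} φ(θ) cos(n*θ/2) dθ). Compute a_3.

a_3 = 1/pi ∫_0^{2*pi} (-2*θ - 1) cos(3*θ/2) dθ.
Integrating by parts (boundary term plus one more integral), an antiderivative of (-2*θ - 1) cos(3*θ/2) is -4*θ*sin(3*θ/2)/3 - 2*sin(3*θ/2)/3 - 8*cos(3*θ/2)/9; evaluating from 0 to 2*pi: ∫_{0}^{2*pi} (-2*θ - 1) cos(3*θ/2) dθ = (8/9) - (-8/9) = 16/9.
Hence a_3 = (1/pi)·(16/9) = 16/(9*pi).

16/(9*pi)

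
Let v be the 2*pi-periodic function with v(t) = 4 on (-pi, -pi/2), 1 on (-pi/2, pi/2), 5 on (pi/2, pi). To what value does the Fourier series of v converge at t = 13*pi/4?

4

t = 13*pi/4 differs from t = -3*pi/4 by 2 full period(s), and the series is 2*pi-periodic.
v is continuous at t = -3*pi/4 with value 4, so the series converges to 4 there.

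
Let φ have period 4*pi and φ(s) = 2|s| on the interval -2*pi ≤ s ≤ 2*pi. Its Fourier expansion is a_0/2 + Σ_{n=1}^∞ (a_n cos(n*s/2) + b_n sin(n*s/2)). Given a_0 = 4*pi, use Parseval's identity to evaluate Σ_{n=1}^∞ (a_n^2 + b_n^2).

Parseval: a_0^2/2 + Σ_{n≥1} (a_n^2+b_n^2) = (1/(2*pi)) ∫_{-2*pi}^{2*pi} φ(s)^2 ds = 32*pi**2/3.
Subtract a_0^2/2 = 8*pi**2: Σ (a_n^2+b_n^2) = 8*pi**2/3.

8*pi**2/3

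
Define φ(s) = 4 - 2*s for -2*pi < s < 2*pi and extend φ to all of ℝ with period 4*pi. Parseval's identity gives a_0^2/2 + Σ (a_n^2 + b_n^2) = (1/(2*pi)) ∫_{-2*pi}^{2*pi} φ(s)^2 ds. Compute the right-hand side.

(1/(2*pi)) ∫_{-2*pi}^{2*pi} φ(s)^2 ds = (1/(2*pi)) · (64*pi*(3 + pi**2)/3) = 32 + 32*pi**2/3.

32 + 32*pi**2/3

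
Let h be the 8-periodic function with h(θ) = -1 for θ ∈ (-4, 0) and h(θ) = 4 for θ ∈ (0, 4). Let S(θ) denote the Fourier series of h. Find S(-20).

θ = -20 differs from θ = -4 by -2 full period(s), and the series is 8-periodic.
At θ = -4 the one-sided limits are h(-4^-) = 4 and h(-4^+) = -1.
By Dirichlet's theorem the series converges to their average, [(4) + (-1)]/2 = 3/2.

3/2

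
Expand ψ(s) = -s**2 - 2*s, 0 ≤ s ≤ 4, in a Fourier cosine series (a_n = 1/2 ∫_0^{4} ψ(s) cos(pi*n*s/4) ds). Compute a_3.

32/(3*pi**2)

a_3 = 1/2 ∫_0^{4} (-s**2 - 2*s) cos(3*pi*s/4) ds.
Integrating by parts twice (tabular method), an antiderivative of (-s**2 - 2*s) cos(3*pi*s/4) is -4*s**2*sin(3*pi*s/4)/(3*pi) - 8*s*sin(3*pi*s/4)/(3*pi) - 32*s*cos(3*pi*s/4)/(9*pi**2) + 128*sin(3*pi*s/4)/(27*pi**3) - 32*cos(3*pi*s/4)/(9*pi**2); evaluating from 0 to 4: ∫_{0}^{4} (-s**2 - 2*s) cos(3*pi*s/4) ds = (160/(9*pi**2)) - (-32/(9*pi**2)) = 64/(3*pi**2).
Hence a_3 = (1/2)·(64/(3*pi**2)) = 32/(3*pi**2).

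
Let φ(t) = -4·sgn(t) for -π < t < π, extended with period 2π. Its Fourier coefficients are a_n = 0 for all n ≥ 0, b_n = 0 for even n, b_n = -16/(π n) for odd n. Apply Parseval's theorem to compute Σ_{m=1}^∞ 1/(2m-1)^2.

Parseval: Σ b_n^2 = (1/π) ∫_{-π}^{π} φ(t)^2 dt = 32.
Only odd n contribute, with b_n^2 = 256/(π^2 n^2), so Σ_{m≥1} 1/(2m-1)^2 = π^2·(32)/256 = pi**2/8.

pi**2/8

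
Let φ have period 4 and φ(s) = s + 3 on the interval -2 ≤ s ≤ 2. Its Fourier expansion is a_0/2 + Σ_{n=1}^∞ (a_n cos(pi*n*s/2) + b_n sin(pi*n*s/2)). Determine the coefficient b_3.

b_3 = 1/2 ∫_{-2}^{2} φ(s) sin(3*pi*s/2) ds.
Integrating by parts (boundary term plus one more integral), an antiderivative of (s + 3) sin(3*pi*s/2) is -2*s*cos(3*pi*s/2)/(3*pi) + 4*sin(3*pi*s/2)/(9*pi**2) - 2*cos(3*pi*s/2)/pi; evaluating from -2 to 2: ∫_{-2}^{2} (s + 3) sin(3*pi*s/2) ds = (10/(3*pi)) - (2/(3*pi)) = 8/(3*pi).
Hence b_3 = (1/2)·(8/(3*pi)) = 4/(3*pi).

4/(3*pi)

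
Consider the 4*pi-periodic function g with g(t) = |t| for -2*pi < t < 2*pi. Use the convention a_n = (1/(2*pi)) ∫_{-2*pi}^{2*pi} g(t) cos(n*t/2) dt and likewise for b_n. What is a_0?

a_0 = (1/(2*pi)) ∫_{-2*pi}^{2*pi} g(t) dt = (1/(2*pi)) · (4*pi**2) = 2*pi.

2*pi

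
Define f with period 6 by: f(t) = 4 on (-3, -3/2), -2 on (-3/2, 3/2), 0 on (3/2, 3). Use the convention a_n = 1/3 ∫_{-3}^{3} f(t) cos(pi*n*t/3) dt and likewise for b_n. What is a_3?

8/(3*pi)

a_3 = 1/3 ∫_{-3}^{3} f(t) cos(pi*t) dt.
Split the integral at the breakpoints.
Directly, an antiderivative of (4) cos(pi*t) is 4*sin(pi*t)/pi; evaluating from -3 to -3/2: ∫_{-3}^{-3/2} (4) cos(pi*t) dt = (4/pi) - (0) = 4/pi.
Directly, an antiderivative of (-2) cos(pi*t) is -2*sin(pi*t)/pi; evaluating from -3/2 to 3/2: ∫_{-3/2}^{3/2} (-2) cos(pi*t) dt = (2/pi) - (-2/pi) = 4/pi.
∫_{3/2}^{3} (0) cos(pi*t) dt = 0.
Summing the pieces and multiplying by (1/3) gives a_3 = 8/(3*pi).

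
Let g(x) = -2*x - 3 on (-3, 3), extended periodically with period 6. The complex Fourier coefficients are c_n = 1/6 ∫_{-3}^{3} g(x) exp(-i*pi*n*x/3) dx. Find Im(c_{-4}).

3/(2*pi)

Since g is real-valued, Im(c_{-4}) = -1/6 ∫_{-3}^{3} g(x) sin(-4*pi*x/3) dx = b_{4}/2.
Integrating by parts (boundary term plus one more integral), an antiderivative of (-2*x - 3) sin(-4*pi*x/3) is -3*x*cos(4*pi*x/3)/(2*pi) + 9*sin(4*pi*x/3)/(8*pi**2) - 9*cos(4*pi*x/3)/(4*pi); evaluating from -3 to 3: ∫_{-3}^{3} (-2*x - 3) sin(-4*pi*x/3) dx = (-27/(4*pi)) - (9/(4*pi)) = -9/pi.
Hence Im(c_{-4}) = (-1/6)·(-9/pi) = 3/(2*pi).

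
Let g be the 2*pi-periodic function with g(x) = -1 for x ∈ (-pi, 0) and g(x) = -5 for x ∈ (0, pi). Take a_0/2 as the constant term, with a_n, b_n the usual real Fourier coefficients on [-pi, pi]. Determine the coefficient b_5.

b_5 = 1/pi ∫_{-pi}^{pi} g(x) sin(5*x) dx.
Split the integral at the breakpoints.
Directly, an antiderivative of (-1) sin(5*x) is cos(5*x)/5; evaluating from -pi to 0: ∫_{-pi}^{0} (-1) sin(5*x) dx = (1/5) - (-1/5) = 2/5.
Directly, an antiderivative of (-5) sin(5*x) is cos(5*x); evaluating from 0 to pi: ∫_{0}^{pi} (-5) sin(5*x) dx = (-1) - (1) = -2.
Summing the pieces and multiplying by (1/pi) gives b_5 = -8/(5*pi).

-8/(5*pi)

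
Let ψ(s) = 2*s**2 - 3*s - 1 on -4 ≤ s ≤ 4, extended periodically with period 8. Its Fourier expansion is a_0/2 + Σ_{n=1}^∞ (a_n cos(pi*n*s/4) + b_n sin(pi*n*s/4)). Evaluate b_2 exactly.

b_2 = 1/4 ∫_{-4}^{4} ψ(s) sin(pi*s/2) ds.
Integrating by parts twice (tabular method), an antiderivative of (2*s**2 - 3*s - 1) sin(pi*s/2) is -4*s**2*cos(pi*s/2)/pi + 16*s*sin(pi*s/2)/pi**2 + 6*s*cos(pi*s/2)/pi - 12*sin(pi*s/2)/pi**2 + 2*cos(pi*s/2)/pi + 32*cos(pi*s/2)/pi**3; evaluating from -4 to 4: ∫_{-4}^{4} (2*s**2 - 3*s - 1) sin(pi*s/2) ds = (-38/pi + 32/pi**3) - (-86/pi + 32/pi**3) = 48/pi.
Hence b_2 = (1/4)·(48/pi) = 12/pi.

12/pi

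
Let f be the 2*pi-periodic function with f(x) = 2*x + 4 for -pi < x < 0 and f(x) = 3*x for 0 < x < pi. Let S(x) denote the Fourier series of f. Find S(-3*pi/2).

3*pi/2

x = -3*pi/2 differs from x = pi/2 by -1 full period(s), and the series is 2*pi-periodic.
f is continuous at x = pi/2 with value 3*pi/2, so the series converges to 3*pi/2 there.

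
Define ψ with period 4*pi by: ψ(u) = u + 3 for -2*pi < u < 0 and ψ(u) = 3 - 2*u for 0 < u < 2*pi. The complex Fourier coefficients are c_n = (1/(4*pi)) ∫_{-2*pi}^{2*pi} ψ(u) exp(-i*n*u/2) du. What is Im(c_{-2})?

1/2

Since ψ is real-valued, Im(c_{-2}) = -(1/(4*pi)) ∫_{-2*pi}^{2*pi} ψ(u) sin(-u) du = b_{2}/2.
Split the integral at the breakpoints.
Integrating by parts (boundary term plus one more integral), an antiderivative of (u + 3) sin(-u) is u*cos(u) - sin(u) + 3*cos(u); evaluating from -2*pi to 0: ∫_{-2*pi}^{0} (u + 3) sin(-u) du = (3) - (3 - 2*pi) = 2*pi.
Integrating by parts (boundary term plus one more integral), an antiderivative of (3 - 2*u) sin(-u) is -2*u*cos(u) + 2*sin(u) + 3*cos(u); evaluating from 0 to 2*pi: ∫_{0}^{2*pi} (3 - 2*u) sin(-u) du = (3 - 4*pi) - (3) = -4*pi.
So ∫_{-2*pi}^{2*pi} ψ(u) sin(-u) du = -2*pi.
Hence Im(c_{-2}) = (-1/(4*pi))·(-2*pi) = 1/2.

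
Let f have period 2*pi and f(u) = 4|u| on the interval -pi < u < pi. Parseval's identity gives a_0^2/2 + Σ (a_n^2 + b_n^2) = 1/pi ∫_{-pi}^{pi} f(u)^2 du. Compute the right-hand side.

1/pi ∫_{-pi}^{pi} f(u)^2 du = 1/pi · (32*pi**3/3) = 32*pi**2/3.

32*pi**2/3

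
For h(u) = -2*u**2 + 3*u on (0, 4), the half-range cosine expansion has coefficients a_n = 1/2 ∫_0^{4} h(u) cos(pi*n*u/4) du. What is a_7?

a_7 = 1/2 ∫_0^{4} (-2*u**2 + 3*u) cos(7*pi*u/4) du.
Integrating by parts twice (tabular method), an antiderivative of (-2*u**2 + 3*u) cos(7*pi*u/4) is -8*u**2*sin(7*pi*u/4)/(7*pi) + 12*u*sin(7*pi*u/4)/(7*pi) - 64*u*cos(7*pi*u/4)/(49*pi**2) + 256*sin(7*pi*u/4)/(343*pi**3) + 48*cos(7*pi*u/4)/(49*pi**2); evaluating from 0 to 4: ∫_{0}^{4} (-2*u**2 + 3*u) cos(7*pi*u/4) du = (208/(49*pi**2)) - (48/(49*pi**2)) = 160/(49*pi**2).
Hence a_7 = (1/2)·(160/(49*pi**2)) = 80/(49*pi**2).

80/(49*pi**2)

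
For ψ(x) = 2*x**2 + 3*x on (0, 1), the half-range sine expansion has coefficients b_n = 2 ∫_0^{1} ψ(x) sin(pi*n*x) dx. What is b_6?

-5/(3*pi)

b_6 = 2 ∫_0^{1} (2*x**2 + 3*x) sin(6*pi*x) dx.
Integrating by parts twice (tabular method), an antiderivative of (2*x**2 + 3*x) sin(6*pi*x) is -x**2*cos(6*pi*x)/(3*pi) + x*sin(6*pi*x)/(9*pi**2) - x*cos(6*pi*x)/(2*pi) + sin(6*pi*x)/(12*pi**2) + cos(6*pi*x)/(54*pi**3); evaluating from 0 to 1: ∫_{0}^{1} (2*x**2 + 3*x) sin(6*pi*x) dx = ((1 - 45*pi**2)/(54*pi**3)) - (1/(54*pi**3)) = -5/(6*pi).
Hence b_6 = 2·(-5/(6*pi)) = -5/(3*pi).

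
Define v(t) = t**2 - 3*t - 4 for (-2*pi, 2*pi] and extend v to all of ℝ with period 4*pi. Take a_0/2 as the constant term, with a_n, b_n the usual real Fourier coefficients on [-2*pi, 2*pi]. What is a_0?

-8 + 8*pi**2/3

a_0 = (1/(2*pi)) ∫_{-2*pi}^{2*pi} v(t) dt = (1/(2*pi)) · (16*pi*(-3 + pi**2)/3) = -8 + 8*pi**2/3.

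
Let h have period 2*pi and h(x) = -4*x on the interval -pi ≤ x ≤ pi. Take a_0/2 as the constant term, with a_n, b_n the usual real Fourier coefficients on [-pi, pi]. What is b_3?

b_3 = 1/pi ∫_{-pi}^{pi} h(x) sin(3*x) dx.
h is odd and sin(3*x) is odd, so the integrand is even and b_3 = 2/pi ∫_0^{pi} h(x) sin(3*x) dx.
Integrating by parts (boundary term plus one more integral), an antiderivative of (-4*x) sin(3*x) is 4*x*cos(3*x)/3 - 4*sin(3*x)/9; evaluating from 0 to pi: ∫_{0}^{pi} (-4*x) sin(3*x) dx = (-4*pi/3) - (0) = -4*pi/3.
Hence b_3 = (2/pi)·(-4*pi/3) = -8/3.

-8/3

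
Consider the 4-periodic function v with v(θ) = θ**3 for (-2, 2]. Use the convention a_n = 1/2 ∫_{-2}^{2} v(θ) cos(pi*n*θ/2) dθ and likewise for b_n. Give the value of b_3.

b_3 = 1/2 ∫_{-2}^{2} v(θ) sin(3*pi*θ/2) dθ.
v is odd and sin(3*pi*θ/2) is odd, so the integrand is even and b_3 = ∫_0^{2} v(θ) sin(3*pi*θ/2) dθ.
Integrating by parts three times (tabular method), an antiderivative of (θ**3) sin(3*pi*θ/2) is -2*θ**3*cos(3*pi*θ/2)/(3*pi) + 4*θ**2*sin(3*pi*θ/2)/(3*pi**2) + 16*θ*cos(3*pi*θ/2)/(9*pi**3) - 32*sin(3*pi*θ/2)/(27*pi**4); evaluating from 0 to 2: ∫_{0}^{2} (θ**3) sin(3*pi*θ/2) dθ = (16*(-2 + 3*pi**2)/(9*pi**3)) - (0) = 16*(-2 + 3*pi**2)/(9*pi**3).
Hence b_3 = 16*(-2 + 3*pi**2)/(9*pi**3).

16*(-2 + 3*pi**2)/(9*pi**3)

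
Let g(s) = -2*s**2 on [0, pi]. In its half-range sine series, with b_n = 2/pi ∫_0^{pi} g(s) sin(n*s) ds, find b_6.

b_6 = 2/pi ∫_0^{pi} (-2*s**2) sin(6*s) ds.
Integrating by parts twice (tabular method), an antiderivative of (-2*s**2) sin(6*s) is s**2*cos(6*s)/3 - s*sin(6*s)/9 - cos(6*s)/54; evaluating from 0 to pi: ∫_{0}^{pi} (-2*s**2) sin(6*s) ds = (-1/54 + pi**2/3) - (-1/54) = pi**2/3.
Hence b_6 = (2/pi)·(pi**2/3) = 2*pi/3.

2*pi/3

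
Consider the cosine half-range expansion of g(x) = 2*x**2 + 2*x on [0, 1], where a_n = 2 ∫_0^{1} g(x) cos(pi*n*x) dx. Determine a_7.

a_7 = 2 ∫_0^{1} (2*x**2 + 2*x) cos(7*pi*x) dx.
Integrating by parts twice (tabular method), an antiderivative of (2*x**2 + 2*x) cos(7*pi*x) is 2*x**2*sin(7*pi*x)/(7*pi) + 2*x*sin(7*pi*x)/(7*pi) + 4*x*cos(7*pi*x)/(49*pi**2) - 4*sin(7*pi*x)/(343*pi**3) + 2*cos(7*pi*x)/(49*pi**2); evaluating from 0 to 1: ∫_{0}^{1} (2*x**2 + 2*x) cos(7*pi*x) dx = (-6/(49*pi**2)) - (2/(49*pi**2)) = -8/(49*pi**2).
Hence a_7 = 2·(-8/(49*pi**2)) = -16/(49*pi**2).

-16/(49*pi**2)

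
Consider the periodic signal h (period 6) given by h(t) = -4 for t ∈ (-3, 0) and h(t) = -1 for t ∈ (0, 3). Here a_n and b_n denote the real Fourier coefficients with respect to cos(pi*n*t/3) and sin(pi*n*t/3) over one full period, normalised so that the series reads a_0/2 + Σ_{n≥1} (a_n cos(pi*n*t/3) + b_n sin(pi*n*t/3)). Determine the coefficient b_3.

2/pi

b_3 = 1/3 ∫_{-3}^{3} h(t) sin(pi*t) dt.
Split the integral at the breakpoints.
Directly, an antiderivative of (-4) sin(pi*t) is 4*cos(pi*t)/pi; evaluating from -3 to 0: ∫_{-3}^{0} (-4) sin(pi*t) dt = (4/pi) - (-4/pi) = 8/pi.
Directly, an antiderivative of (-1) sin(pi*t) is cos(pi*t)/pi; evaluating from 0 to 3: ∫_{0}^{3} (-1) sin(pi*t) dt = (-1/pi) - (1/pi) = -2/pi.
Summing the pieces and multiplying by (1/3) gives b_3 = 2/pi.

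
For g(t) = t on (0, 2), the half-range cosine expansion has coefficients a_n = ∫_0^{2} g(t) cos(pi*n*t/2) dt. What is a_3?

-8/(9*pi**2)

a_3 = ∫_0^{2} (t) cos(3*pi*t/2) dt.
Integrating by parts (boundary term plus one more integral), an antiderivative of (t) cos(3*pi*t/2) is 2*t*sin(3*pi*t/2)/(3*pi) + 4*cos(3*pi*t/2)/(9*pi**2); evaluating from 0 to 2: ∫_{0}^{2} (t) cos(3*pi*t/2) dt = (-4/(9*pi**2)) - (4/(9*pi**2)) = -8/(9*pi**2).
Hence a_3 = -8/(9*pi**2).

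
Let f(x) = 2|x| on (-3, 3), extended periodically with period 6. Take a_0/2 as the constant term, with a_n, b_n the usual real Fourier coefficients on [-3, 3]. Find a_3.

a_3 = 1/3 ∫_{-3}^{3} f(x) cos(pi*x) dx.
f is even and cos(pi*x) is even, so the integrand is even and a_3 = 2/3 ∫_0^{3} f(x) cos(pi*x) dx.
Integrating by parts (boundary term plus one more integral), an antiderivative of (2*x) cos(pi*x) is 2*x*sin(pi*x)/pi + 2*cos(pi*x)/pi**2; evaluating from 0 to 3: ∫_{0}^{3} (2*x) cos(pi*x) dx = (-2/pi**2) - (2/pi**2) = -4/pi**2.
Hence a_3 = (2/3)·(-4/pi**2) = -8/(3*pi**2).

-8/(3*pi**2)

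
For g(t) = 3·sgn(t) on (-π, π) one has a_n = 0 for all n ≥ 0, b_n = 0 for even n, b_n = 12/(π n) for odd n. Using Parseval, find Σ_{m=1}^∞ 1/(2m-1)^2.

Parseval: Σ b_n^2 = (1/π) ∫_{-π}^{π} g(t)^2 dt = 18.
Only odd n contribute, with b_n^2 = 144/(π^2 n^2), so Σ_{m≥1} 1/(2m-1)^2 = π^2·(18)/144 = pi**2/8.

pi**2/8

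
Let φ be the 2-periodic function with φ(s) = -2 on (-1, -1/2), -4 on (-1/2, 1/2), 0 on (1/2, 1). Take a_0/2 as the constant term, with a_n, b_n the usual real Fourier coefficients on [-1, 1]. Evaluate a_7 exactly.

6/(7*pi)

a_7 = ∫_{-1}^{1} φ(s) cos(7*pi*s) ds.
Split the integral at the breakpoints.
Directly, an antiderivative of (-2) cos(7*pi*s) is -2*sin(7*pi*s)/(7*pi); evaluating from -1 to -1/2: ∫_{-1}^{-1/2} (-2) cos(7*pi*s) ds = (-2/(7*pi)) - (0) = -2/(7*pi).
Directly, an antiderivative of (-4) cos(7*pi*s) is -4*sin(7*pi*s)/(7*pi); evaluating from -1/2 to 1/2: ∫_{-1/2}^{1/2} (-4) cos(7*pi*s) ds = (4/(7*pi)) - (-4/(7*pi)) = 8/(7*pi).
∫_{1/2}^{1} (0) cos(7*pi*s) ds = 0.
Summing the pieces gives a_7 = 6/(7*pi).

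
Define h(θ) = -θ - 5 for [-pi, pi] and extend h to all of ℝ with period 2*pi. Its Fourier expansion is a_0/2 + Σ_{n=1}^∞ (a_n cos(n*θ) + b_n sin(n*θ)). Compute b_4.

b_4 = 1/pi ∫_{-pi}^{pi} h(θ) sin(4*θ) dθ.
Integrating by parts (boundary term plus one more integral), an antiderivative of (-θ - 5) sin(4*θ) is θ*cos(4*θ)/4 - sin(4*θ)/16 + 5*cos(4*θ)/4; evaluating from -pi to pi: ∫_{-pi}^{pi} (-θ - 5) sin(4*θ) dθ = (pi/4 + 5/4) - (5/4 - pi/4) = pi/2.
Hence b_4 = (1/pi)·(pi/2) = 1/2.

1/2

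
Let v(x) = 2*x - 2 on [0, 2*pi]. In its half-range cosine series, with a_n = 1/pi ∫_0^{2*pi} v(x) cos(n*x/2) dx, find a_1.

-16/pi

a_1 = 1/pi ∫_0^{2*pi} (2*x - 2) cos(x/2) dx.
Integrating by parts (boundary term plus one more integral), an antiderivative of (2*x - 2) cos(x/2) is 4*x*sin(x/2) - 4*sin(x/2) + 8*cos(x/2); evaluating from 0 to 2*pi: ∫_{0}^{2*pi} (2*x - 2) cos(x/2) dx = (-8) - (8) = -16.
Hence a_1 = (1/pi)·(-16) = -16/pi.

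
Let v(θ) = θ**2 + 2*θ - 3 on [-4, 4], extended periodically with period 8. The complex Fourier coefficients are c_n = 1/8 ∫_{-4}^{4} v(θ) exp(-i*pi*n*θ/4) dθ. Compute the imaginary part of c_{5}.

-8/(5*pi)

Since v is real-valued, Im(c_{5}) = -1/8 ∫_{-4}^{4} v(θ) sin(5*pi*θ/4) dθ = -b_{5}/2.
Integrating by parts twice (tabular method), an antiderivative of (θ**2 + 2*θ - 3) sin(5*pi*θ/4) is -4*θ**2*cos(5*pi*θ/4)/(5*pi) + 32*θ*sin(5*pi*θ/4)/(25*pi**2) - 8*θ*cos(5*pi*θ/4)/(5*pi) + 32*sin(5*pi*θ/4)/(25*pi**2) + 128*cos(5*pi*θ/4)/(125*pi**3) + 12*cos(5*pi*θ/4)/(5*pi); evaluating from -4 to 4: ∫_{-4}^{4} (θ**2 + 2*θ - 3) sin(5*pi*θ/4) dθ = (4*(-32 + 525*pi**2)/(125*pi**3)) - (-128/(125*pi**3) + 4/pi) = 64/(5*pi).
Hence Im(c_{5}) = (-1/8)·(64/(5*pi)) = -8/(5*pi).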